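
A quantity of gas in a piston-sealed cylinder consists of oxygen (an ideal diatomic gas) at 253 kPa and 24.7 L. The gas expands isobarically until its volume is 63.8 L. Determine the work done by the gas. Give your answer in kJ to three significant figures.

W ≈ 9.89 kJ

Isobaric: W = P ΔV.
W = (253 kPa)(63.8 − 24.7 L) = (253)(39.1) = 9892 J.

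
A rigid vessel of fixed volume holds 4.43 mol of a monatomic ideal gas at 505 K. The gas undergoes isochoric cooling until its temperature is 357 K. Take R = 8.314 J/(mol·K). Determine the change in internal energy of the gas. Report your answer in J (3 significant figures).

Constant volume ⇒ W = 0, so Q = ΔU = nCᵥΔT with Cᵥ = 3R/2 = 12.47 J/(mol·K).
ΔU = (4.43)(12.47)(357 − 505) = -8176 J.

ΔU ≈ -8180 J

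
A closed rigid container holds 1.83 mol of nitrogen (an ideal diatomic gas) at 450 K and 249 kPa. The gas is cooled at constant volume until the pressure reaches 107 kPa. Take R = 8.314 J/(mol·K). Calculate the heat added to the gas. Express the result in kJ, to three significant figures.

Constant volume ⇒ W = 0, so Q = ΔU = nCᵥΔT with Cᵥ = 5R/2 = 20.79 J/(mol·K).
At constant V, T₂/T₁ = P₂/P₁ ⇒ ΔT = T₁(P₂/P₁ − 1) = 450·(107/249 − 1) = -256.6 K.
ΔU = (1.83)(20.79)(-256.6) = -9761 J.

Q ≈ -9.76 kJ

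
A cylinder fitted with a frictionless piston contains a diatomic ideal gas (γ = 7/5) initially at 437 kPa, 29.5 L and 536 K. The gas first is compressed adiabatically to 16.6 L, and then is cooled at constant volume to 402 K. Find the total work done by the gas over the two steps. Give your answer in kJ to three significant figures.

W_total ≈ -8.33 kJ

Step 1 (adiabatic): W = (P₁V₁ − P₂V₂)/(γ−1) = (12892 − 16225)/0.4 = -8334 J.
Step 2 (isochoric): W = 0 (constant volume).
W_total = -8334 + 0 = -8334 J.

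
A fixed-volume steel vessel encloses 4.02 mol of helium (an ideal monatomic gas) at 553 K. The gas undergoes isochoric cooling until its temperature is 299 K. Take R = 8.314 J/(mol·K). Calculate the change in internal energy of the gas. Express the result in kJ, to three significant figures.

Constant volume ⇒ W = 0, so Q = ΔU = nCᵥΔT with Cᵥ = 3R/2 = 12.47 J/(mol·K).
ΔU = (4.02)(12.47)(299 − 553) = -12734 J.

ΔU ≈ -12.7 kJ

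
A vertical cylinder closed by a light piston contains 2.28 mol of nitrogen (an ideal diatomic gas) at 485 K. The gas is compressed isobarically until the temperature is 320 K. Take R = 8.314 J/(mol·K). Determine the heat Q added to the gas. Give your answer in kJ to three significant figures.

Q ≈ -10.9 kJ

Isobaric: W = nRΔT = (2.28)(8.314)(-165) = -3128 J.
ΔU = nCᵥΔT with Cᵥ = 5R/2: ΔU = (2.28)(20.79)(-165) = -7819 J.
Q = ΔU + W = -7819 − 3128 = -10947 J.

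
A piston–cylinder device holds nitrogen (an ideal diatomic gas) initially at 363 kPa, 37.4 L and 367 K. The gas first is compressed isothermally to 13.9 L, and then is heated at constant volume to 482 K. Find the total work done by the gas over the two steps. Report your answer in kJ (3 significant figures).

Step 1 (isothermal): W = P₁V₁ ln(V₂/V₁) = (13576) ln(13.9/37.4) = -13437 J.
Step 2 (isochoric): W = 0 (constant volume).
W_total = -13437 + 0 = -13437 J.

W_total ≈ -13.4 kJ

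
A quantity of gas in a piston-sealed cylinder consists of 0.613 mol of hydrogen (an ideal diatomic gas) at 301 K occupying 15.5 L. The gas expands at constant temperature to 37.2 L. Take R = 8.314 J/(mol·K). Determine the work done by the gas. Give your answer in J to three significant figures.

W ≈ 1340 J

Isothermal: W = nRT ln(V₂/V₁).
W = (0.613)(8.314)(301) × ln(37.2/15.5)
  = 1534 × 0.8755
W_by_gas = 1343 J.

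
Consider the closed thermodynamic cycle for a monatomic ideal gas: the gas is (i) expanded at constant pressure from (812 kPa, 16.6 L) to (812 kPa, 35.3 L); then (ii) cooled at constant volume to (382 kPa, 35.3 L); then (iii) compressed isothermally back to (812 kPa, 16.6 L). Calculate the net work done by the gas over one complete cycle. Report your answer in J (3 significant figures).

W_net ≈ 5010 J

Leg (i): W = PΔV = (812)(35.3 − 16.6) = 15184 J.
Leg (ii): W = 0.
Leg (iii): W = PᵢVᵢ ln(V_f/Vᵢ) = (13485) ln(16.6/35.3) = -10174 J.
W_net = 15184 − 10174 = 5011 J.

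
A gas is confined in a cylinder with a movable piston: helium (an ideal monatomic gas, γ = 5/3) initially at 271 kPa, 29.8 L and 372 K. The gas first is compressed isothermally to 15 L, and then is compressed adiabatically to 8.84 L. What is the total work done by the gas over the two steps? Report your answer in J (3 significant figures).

Step 1 (isothermal): W = P₁V₁ ln(V₂/V₁) = (8076) ln(15/29.8) = -5544 J.
After step 1: P = 538.4 kPa, V = 15 L, T = 372 K.
Step 2 (adiabatic): W = (P₁V₁ − P₂V₂)/(γ−1) = (8076 − 11489)/0.667 = -5120 J.
W_total = -5544 − 5120 = -10663 J.

W_total ≈ -10700 J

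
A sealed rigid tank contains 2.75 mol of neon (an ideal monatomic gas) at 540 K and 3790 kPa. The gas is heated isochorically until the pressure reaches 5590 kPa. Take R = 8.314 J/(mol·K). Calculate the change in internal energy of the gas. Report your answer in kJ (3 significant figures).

ΔU ≈ 8.80 kJ

Constant volume ⇒ W = 0, so Q = ΔU = nCᵥΔT with Cᵥ = 3R/2 = 12.47 J/(mol·K).
At constant V, T₂/T₁ = P₂/P₁ ⇒ ΔT = T₁(P₂/P₁ − 1) = 540·(5590/3790 − 1) = 256.5 K.
ΔU = (2.75)(12.47)(256.5) = 8796 J.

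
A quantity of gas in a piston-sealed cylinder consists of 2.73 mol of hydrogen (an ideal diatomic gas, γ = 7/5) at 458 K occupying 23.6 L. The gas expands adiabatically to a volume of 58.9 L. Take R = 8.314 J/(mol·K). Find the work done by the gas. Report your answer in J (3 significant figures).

Adiabatic: TV^(γ−1) = const with γ = 7/5.
T₂ = T₁ (V₁/V₂)^(γ−1) = 458 × (23.6/58.9)^0.4 = 458 × 0.6936 = 317.7 K.
W_by = nCᵥ(T₁ − T₂) = (2.73)(20.79)(458 − 317.7) = 7962 J.

W ≈ 7960 J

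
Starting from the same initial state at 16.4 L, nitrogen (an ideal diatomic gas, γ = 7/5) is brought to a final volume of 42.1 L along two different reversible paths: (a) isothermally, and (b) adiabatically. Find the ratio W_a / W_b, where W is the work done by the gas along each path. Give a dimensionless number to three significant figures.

Path (a) isothermal: W = P₁V₁ ln(V₂/V₁) → W_a/(P₁V₁) = 0.9428.
Path (b) adiabatic: W = P₁V₁(1 − (V₁/V₂)^(γ−1))/(γ−1) → W_b/(P₁V₁) = 0.7854.
W_a / W_b = 0.9428 / 0.7854 = 1.2.

W_a / W_b ≈ 1.20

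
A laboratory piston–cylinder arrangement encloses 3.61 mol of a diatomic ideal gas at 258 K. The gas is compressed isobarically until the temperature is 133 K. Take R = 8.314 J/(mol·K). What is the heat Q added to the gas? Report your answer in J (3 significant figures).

Q ≈ -13100 J

Isobaric: W = nRΔT = (3.61)(8.314)(-125) = -3752 J.
ΔU = nCᵥΔT with Cᵥ = 5R/2: ΔU = (3.61)(20.79)(-125) = -9379 J.
Q = ΔU + W = -9379 − 3752 = -13131 J.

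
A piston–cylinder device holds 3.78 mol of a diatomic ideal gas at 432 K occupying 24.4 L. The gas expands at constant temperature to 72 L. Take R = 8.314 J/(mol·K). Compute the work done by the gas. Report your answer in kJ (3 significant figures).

Isothermal: W = nRT ln(V₂/V₁).
W = (3.78)(8.314)(432) × ln(72/24.4)
  = 13576 × 1.082
W_by_gas = 14691 J.

W ≈ 14.7 kJ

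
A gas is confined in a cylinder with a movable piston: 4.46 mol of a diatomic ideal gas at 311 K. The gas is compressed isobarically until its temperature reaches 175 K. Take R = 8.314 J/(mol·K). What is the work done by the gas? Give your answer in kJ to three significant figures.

Isobaric: W = P ΔV = nR ΔT.
W = (4.46)(8.314)(175 − 311) = -5043 J.

W ≈ -5.04 kJ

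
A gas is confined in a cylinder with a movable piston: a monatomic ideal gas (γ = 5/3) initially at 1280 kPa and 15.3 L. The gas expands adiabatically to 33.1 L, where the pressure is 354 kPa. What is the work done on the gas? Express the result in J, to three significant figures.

Adiabatic: W = (P₁V₁ − P₂V₂)/(γ − 1) with γ = 5/3.
P₁V₁ = 19584 J, P₂V₂ = 11717 J.
W = (19584 − 11717) / 0.6667 = 11800 J.
Work on gas = −W_by = -11800 J.

W ≈ -11800 J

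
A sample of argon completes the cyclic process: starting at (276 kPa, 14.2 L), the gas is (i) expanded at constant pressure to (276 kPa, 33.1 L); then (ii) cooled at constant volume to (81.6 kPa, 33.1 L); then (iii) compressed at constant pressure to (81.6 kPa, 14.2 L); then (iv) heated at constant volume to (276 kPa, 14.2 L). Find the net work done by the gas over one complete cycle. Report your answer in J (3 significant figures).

W_net ≈ 3670 J

Constant-volume legs do no work.
W(i) = (276)(33.1 − 14.2) = 5216 J; W(iii) = (81.6)(14.2 − 33.1) = -1542 J.
W_net = 5216 − 1542 = 3674 J (the clockwise enclosed area).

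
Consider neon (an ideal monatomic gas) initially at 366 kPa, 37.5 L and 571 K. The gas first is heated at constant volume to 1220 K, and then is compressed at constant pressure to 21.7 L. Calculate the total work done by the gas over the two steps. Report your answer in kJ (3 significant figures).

Step 1 (isochoric): W = 0 (constant volume).
After step 1: P = 782 kPa (V unchanged).
Step 2 (isobaric): W = PΔV = (782 kPa)(21.7 − 37.5 L) = -12356 J.
W_total = 0 − 12356 = -12356 J.

W_total ≈ -12.4 kJ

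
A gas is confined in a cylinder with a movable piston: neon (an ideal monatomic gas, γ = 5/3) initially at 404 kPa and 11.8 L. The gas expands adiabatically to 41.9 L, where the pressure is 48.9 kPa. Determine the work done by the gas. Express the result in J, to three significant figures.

W ≈ 4080 J

Adiabatic: W = (P₁V₁ − P₂V₂)/(γ − 1) with γ = 5/3.
P₁V₁ = 4767 J, P₂V₂ = 2049 J.
W = (4767 − 2049) / 0.6667 = 4077 J.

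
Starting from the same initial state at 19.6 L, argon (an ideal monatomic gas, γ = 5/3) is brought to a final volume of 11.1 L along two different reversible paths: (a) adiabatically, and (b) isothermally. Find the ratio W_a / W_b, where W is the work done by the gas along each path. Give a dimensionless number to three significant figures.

Path (a) adiabatic: W = P₁V₁(1 − (V₁/V₂)^(γ−1))/(γ−1) → W_a/(P₁V₁) = -0.6914.
Path (b) isothermal: W = P₁V₁ ln(V₂/V₁) → W_b/(P₁V₁) = -0.5686.
W_a / W_b = -0.6914 / -0.5686 = 1.216.

W_a / W_b ≈ 1.22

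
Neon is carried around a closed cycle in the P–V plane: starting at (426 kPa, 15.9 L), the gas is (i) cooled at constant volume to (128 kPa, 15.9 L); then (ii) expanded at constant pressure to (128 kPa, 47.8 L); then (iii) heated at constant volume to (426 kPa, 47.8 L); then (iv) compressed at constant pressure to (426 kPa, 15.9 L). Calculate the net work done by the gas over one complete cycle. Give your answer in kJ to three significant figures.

W_net ≈ -9.51 kJ

Constant-volume legs do no work.
W(ii) = (128)(47.8 − 15.9) = 4083 J; W(iv) = (426)(15.9 − 47.8) = -13589 J.
W_net = 4083 − 13589 = -9506 J (the counter-clockwise enclosed area).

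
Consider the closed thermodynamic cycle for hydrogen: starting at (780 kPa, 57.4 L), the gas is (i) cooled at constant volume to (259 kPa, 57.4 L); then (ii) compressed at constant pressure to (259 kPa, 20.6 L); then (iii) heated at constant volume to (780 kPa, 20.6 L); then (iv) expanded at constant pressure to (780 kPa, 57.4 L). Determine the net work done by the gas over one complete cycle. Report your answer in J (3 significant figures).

Constant-volume legs do no work.
W(ii) = (259)(20.6 − 57.4) = -9531 J; W(iv) = (780)(57.4 − 20.6) = 28704 J.
W_net = -9531 + 28704 = 19173 J (the clockwise enclosed area).

W_net ≈ 19200 J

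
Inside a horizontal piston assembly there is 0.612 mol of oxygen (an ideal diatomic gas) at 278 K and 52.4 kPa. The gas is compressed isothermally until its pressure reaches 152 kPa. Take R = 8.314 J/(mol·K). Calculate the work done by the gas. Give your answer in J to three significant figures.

W ≈ -1510 J

Isothermal process: W = nRT ln(V₂/V₁) = nRT ln(P₁/P₂).
W = (0.612)(8.314)(278) × ln(52.4/152)
  = 1415 × ln(0.3447) = 1415 × -1.065
W_by_gas = -1506 J.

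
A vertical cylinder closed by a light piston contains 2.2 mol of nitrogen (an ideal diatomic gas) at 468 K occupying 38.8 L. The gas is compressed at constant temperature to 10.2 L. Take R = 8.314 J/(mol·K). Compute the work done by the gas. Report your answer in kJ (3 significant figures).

Isothermal: W = nRT ln(V₂/V₁).
W = (2.2)(8.314)(468) × ln(10.2/38.8)
  = 8560 × -1.336
W_by_gas = -11437 J.

W ≈ -11.4 kJ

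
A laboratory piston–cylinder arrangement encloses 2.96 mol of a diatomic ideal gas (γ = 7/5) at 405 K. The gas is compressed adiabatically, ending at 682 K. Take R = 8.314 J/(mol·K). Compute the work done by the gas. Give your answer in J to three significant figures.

Adiabatic ⇒ Q = 0, so W_by = −ΔU = nCᵥ(T₁ − T₂).
Cᵥ = 5R/2 = 20.79 J/(mol·K).
W = (2.96)(20.79)(405 − 682) = -17042 J.

W ≈ -17000 J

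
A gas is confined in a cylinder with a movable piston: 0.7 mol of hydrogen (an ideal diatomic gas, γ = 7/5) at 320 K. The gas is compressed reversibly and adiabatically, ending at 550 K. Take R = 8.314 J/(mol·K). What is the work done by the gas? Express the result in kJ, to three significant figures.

Adiabatic ⇒ Q = 0, so W_by = −ΔU = nCᵥ(T₁ − T₂).
Cᵥ = 5R/2 = 20.79 J/(mol·K).
W = (0.7)(20.79)(320 − 550) = -3346 J.

W ≈ -3.35 kJ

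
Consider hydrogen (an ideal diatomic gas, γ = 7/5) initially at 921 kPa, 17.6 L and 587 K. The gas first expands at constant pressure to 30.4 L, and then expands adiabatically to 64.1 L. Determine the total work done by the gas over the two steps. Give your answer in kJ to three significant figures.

Step 1 (isobaric): W = PΔV = (921 kPa)(30.4 − 17.6 L) = 11789 J.
After step 1: P = 921 kPa, V = 30.4 L, T = 1014 K.
Step 2 (adiabatic): W = (P₁V₁ − P₂V₂)/(γ−1) = (27998 − 20775)/0.4 = 18059 J.
W_total = 11789 + 18059 = 29847 J.

W_total ≈ 29.8 kJ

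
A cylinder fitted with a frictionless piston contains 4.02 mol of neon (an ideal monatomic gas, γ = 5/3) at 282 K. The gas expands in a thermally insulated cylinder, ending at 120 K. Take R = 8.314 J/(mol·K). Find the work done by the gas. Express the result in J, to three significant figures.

Adiabatic ⇒ Q = 0, so W_by = −ΔU = nCᵥ(T₁ − T₂).
Cᵥ = 3R/2 = 12.47 J/(mol·K).
W = (4.02)(12.47)(282 − 120) = 8122 J.

W ≈ 8120 J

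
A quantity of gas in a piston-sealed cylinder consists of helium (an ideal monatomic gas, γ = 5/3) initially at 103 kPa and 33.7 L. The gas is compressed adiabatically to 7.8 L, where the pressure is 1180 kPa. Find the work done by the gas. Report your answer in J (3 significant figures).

W ≈ -8600 J

Adiabatic: W = (P₁V₁ − P₂V₂)/(γ − 1) with γ = 5/3.
P₁V₁ = 3471 J, P₂V₂ = 9204 J.
W = (3471 − 9204) / 0.6667 = -8599 J.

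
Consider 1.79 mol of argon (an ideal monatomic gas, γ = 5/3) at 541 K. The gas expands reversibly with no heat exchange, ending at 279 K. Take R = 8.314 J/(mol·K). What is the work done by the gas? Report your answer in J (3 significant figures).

Adiabatic ⇒ Q = 0, so W_by = −ΔU = nCᵥ(T₁ − T₂).
Cᵥ = 3R/2 = 12.47 J/(mol·K).
W = (1.79)(12.47)(541 − 279) = 5849 J.

W ≈ 5850 J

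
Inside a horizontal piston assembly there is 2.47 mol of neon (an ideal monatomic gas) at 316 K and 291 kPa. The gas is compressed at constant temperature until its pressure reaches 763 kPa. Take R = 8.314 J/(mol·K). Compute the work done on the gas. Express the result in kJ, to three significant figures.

W ≈ 6.26 kJ

Isothermal process: W = nRT ln(V₂/V₁) = nRT ln(P₁/P₂).
W = (2.47)(8.314)(316) × ln(291/763)
  = 6489 × ln(0.3814) = 6489 × -0.9639
W_by_gas = -6255 J; work on gas = −W_by = 6255 J.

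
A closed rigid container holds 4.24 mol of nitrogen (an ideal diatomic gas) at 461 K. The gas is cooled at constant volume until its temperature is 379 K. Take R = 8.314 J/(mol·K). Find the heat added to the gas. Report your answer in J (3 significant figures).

Constant volume ⇒ W = 0, so Q = ΔU = nCᵥΔT with Cᵥ = 5R/2 = 20.79 J/(mol·K).
ΔU = (4.24)(20.79)(379 − 461) = -7227 J.

Q ≈ -7230 J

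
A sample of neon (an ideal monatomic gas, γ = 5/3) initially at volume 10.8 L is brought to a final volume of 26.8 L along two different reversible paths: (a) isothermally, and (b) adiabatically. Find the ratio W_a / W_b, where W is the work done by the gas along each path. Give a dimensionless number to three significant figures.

Path (a) isothermal: W = P₁V₁ ln(V₂/V₁) → W_a/(P₁V₁) = 0.9089.
Path (b) adiabatic: W = P₁V₁(1 − (V₁/V₂)^(γ−1))/(γ−1) → W_b/(P₁V₁) = 0.6816.
W_a / W_b = 0.9089 / 0.6816 = 1.333.

W_a / W_b ≈ 1.33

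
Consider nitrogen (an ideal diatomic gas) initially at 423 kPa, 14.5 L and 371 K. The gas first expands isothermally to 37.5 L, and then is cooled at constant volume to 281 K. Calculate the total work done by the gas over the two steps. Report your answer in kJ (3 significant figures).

W_total ≈ 5.83 kJ

Step 1 (isothermal): W = P₁V₁ ln(V₂/V₁) = (6134) ln(37.5/14.5) = 5828 J.
Step 2 (isochoric): W = 0 (constant volume).
W_total = 5828 + 0 = 5828 J.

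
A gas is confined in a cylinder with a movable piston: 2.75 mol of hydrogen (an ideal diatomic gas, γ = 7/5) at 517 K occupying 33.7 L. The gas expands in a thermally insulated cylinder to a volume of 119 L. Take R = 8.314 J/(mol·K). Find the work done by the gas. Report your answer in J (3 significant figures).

Adiabatic: TV^(γ−1) = const with γ = 7/5.
T₂ = T₁ (V₁/V₂)^(γ−1) = 517 × (33.7/119)^0.4 = 517 × 0.6037 = 312.1 K.
W_by = nCᵥ(T₁ − T₂) = (2.75)(20.79)(517 − 312.1) = 11711 J.

W ≈ 11700 J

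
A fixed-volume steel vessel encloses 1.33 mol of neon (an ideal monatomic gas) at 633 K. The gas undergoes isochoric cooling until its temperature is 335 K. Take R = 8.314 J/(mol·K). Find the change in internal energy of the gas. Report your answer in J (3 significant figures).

Constant volume ⇒ W = 0, so Q = ΔU = nCᵥΔT with Cᵥ = 3R/2 = 12.47 J/(mol·K).
ΔU = (1.33)(12.47)(335 − 633) = -4943 J.

ΔU ≈ -4940 J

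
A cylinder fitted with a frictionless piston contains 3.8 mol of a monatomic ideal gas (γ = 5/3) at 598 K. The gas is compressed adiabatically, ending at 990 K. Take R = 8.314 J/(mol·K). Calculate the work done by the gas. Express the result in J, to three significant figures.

Adiabatic ⇒ Q = 0, so W_by = −ΔU = nCᵥ(T₁ − T₂).
Cᵥ = 3R/2 = 12.47 J/(mol·K).
W = (3.8)(12.47)(598 − 990) = -18577 J.

W ≈ -18600 J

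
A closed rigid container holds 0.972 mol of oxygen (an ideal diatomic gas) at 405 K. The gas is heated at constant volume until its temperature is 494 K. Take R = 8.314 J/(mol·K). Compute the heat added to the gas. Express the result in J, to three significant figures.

Constant volume ⇒ W = 0, so Q = ΔU = nCᵥΔT with Cᵥ = 5R/2 = 20.79 J/(mol·K).
ΔU = (0.972)(20.79)(494 − 405) = 1798 J.

Q ≈ 1800 J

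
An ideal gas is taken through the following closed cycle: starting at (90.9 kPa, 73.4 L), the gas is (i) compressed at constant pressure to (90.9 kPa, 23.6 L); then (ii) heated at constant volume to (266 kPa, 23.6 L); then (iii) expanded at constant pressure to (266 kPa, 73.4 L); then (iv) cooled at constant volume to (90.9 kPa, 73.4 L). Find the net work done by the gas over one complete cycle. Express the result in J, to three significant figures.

W_net ≈ 8720 J

Constant-volume legs do no work.
W(i) = (90.9)(23.6 − 73.4) = -4527 J; W(iii) = (266)(73.4 − 23.6) = 13247 J.
W_net = -4527 + 13247 = 8720 J (the clockwise enclosed area).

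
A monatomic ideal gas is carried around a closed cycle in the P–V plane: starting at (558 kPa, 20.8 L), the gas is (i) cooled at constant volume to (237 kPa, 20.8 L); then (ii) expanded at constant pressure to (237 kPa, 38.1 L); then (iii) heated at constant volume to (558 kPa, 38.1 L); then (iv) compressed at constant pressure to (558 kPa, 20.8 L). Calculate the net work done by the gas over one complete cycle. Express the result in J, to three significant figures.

W_net ≈ -5550 J

Constant-volume legs do no work.
W(ii) = (237)(38.1 − 20.8) = 4100 J; W(iv) = (558)(20.8 − 38.1) = -9653 J.
W_net = 4100 − 9653 = -5553 J (the counter-clockwise enclosed area).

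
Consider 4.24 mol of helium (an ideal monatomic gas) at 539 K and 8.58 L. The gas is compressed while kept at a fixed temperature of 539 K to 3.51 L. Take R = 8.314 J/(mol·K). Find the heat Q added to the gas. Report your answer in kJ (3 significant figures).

Isothermal ⇒ ΔU = 0, so Q = W = nRT ln(V₂/V₁).
Q = (4.24)(8.314)(539) ln(3.51/8.58) = 19000 × -0.8938 = -16983 J.

Q ≈ -17.0 kJ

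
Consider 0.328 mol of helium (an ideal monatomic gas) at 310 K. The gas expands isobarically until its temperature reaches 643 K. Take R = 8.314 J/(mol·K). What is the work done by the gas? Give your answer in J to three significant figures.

Isobaric: W = P ΔV = nR ΔT.
W = (0.328)(8.314)(643 − 310) = 908.1 J.

W ≈ 908 J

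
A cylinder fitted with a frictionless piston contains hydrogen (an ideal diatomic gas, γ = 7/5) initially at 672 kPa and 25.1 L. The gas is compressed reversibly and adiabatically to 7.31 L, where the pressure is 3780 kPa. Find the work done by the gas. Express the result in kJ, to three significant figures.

Adiabatic: W = (P₁V₁ − P₂V₂)/(γ − 1) with γ = 7/5.
P₁V₁ = 16867 J, P₂V₂ = 27632 J.
W = (16867 − 27632) / 0.4 = -26912 J.

W ≈ -26.9 kJ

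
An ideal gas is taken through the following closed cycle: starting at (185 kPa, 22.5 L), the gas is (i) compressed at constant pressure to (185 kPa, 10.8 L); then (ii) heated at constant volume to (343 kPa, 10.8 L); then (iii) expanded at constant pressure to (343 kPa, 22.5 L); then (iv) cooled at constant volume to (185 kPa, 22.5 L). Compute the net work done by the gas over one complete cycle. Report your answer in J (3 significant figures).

W_net ≈ 1850 J

Constant-volume legs do no work.
W(i) = (185)(10.8 − 22.5) = -2164 J; W(iii) = (343)(22.5 − 10.8) = 4013 J.
W_net = -2164 + 4013 = 1849 J (the clockwise enclosed area).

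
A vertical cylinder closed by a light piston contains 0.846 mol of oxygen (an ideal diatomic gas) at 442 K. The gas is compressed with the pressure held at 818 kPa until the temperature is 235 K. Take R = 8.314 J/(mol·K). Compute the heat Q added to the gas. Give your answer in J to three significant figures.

Q ≈ -5100 J

Isobaric: W = nRΔT = (0.846)(8.314)(-207) = -1456 J.
ΔU = nCᵥΔT with Cᵥ = 5R/2: ΔU = (0.846)(20.79)(-207) = -3640 J.
Q = ΔU + W = -3640 − 1456 = -5096 J.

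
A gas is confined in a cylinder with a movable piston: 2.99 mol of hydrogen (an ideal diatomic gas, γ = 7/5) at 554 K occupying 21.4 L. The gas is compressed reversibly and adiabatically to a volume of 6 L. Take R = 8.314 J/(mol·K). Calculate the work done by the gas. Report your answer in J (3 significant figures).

W ≈ -22800 J

Adiabatic: TV^(γ−1) = const with γ = 7/5.
T₂ = T₁ (V₁/V₂)^(γ−1) = 554 × (21.4/6)^0.4 = 554 × 1.663 = 921.3 K.
W_by = nCᵥ(T₁ − T₂) = (2.99)(20.79)(554 − 921.3) = -22828 J.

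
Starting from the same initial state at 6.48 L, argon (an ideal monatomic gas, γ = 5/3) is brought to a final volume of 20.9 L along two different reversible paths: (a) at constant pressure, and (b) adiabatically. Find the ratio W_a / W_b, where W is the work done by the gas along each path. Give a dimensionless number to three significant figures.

Path (a) isobaric: W = P₁(V₂ − V₁) → W_a/(P₁V₁) = 2.225.
Path (b) adiabatic: W = P₁V₁(1 − (V₁/V₂)^(γ−1))/(γ−1) → W_b/(P₁V₁) = 0.8129.
W_a / W_b = 2.225 / 0.8129 = 2.738.

W_a / W_b ≈ 2.74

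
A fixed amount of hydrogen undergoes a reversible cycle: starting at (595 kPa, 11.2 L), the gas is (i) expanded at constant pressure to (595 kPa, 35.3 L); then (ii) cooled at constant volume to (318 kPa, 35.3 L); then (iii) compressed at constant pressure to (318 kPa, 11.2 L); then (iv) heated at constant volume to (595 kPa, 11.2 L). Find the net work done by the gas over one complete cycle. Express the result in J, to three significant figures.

Constant-volume legs do no work.
W(i) = (595)(35.3 − 11.2) = 14339 J; W(iii) = (318)(11.2 − 35.3) = -7664 J.
W_net = 14339 − 7664 = 6676 J (the clockwise enclosed area).

W_net ≈ 6680 J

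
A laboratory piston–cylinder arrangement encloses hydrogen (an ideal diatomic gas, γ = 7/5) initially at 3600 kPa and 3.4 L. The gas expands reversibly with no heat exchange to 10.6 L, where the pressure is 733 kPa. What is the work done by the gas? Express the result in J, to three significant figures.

W ≈ 11200 J

Adiabatic: W = (P₁V₁ − P₂V₂)/(γ − 1) with γ = 7/5.
P₁V₁ = 12240 J, P₂V₂ = 7770 J.
W = (12240 − 7770) / 0.4 = 11176 J.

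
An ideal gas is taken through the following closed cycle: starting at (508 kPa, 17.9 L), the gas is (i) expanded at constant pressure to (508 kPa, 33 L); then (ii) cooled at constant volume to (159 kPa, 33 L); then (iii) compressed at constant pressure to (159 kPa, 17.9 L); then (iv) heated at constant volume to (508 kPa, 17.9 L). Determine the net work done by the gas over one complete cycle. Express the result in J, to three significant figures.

Constant-volume legs do no work.
W(i) = (508)(33 − 17.9) = 7671 J; W(iii) = (159)(17.9 − 33) = -2401 J.
W_net = 7671 − 2401 = 5270 J (the clockwise enclosed area).

W_net ≈ 5270 J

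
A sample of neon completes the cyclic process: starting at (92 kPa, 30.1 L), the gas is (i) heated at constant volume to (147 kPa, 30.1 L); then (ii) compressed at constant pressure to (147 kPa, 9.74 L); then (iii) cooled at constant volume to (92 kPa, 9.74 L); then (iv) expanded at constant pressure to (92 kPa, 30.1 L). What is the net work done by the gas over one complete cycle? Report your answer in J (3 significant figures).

W_net ≈ -1120 J

Constant-volume legs do no work.
W(ii) = (147)(9.74 − 30.1) = -2993 J; W(iv) = (92)(30.1 − 9.74) = 1873 J.
W_net = -2993 + 1873 = -1120 J (the counter-clockwise enclosed area).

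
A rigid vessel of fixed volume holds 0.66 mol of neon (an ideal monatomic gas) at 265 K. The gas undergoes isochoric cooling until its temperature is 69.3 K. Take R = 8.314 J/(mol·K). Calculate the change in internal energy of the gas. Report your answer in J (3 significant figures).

Constant volume ⇒ W = 0, so Q = ΔU = nCᵥΔT with Cᵥ = 3R/2 = 12.47 J/(mol·K).
ΔU = (0.66)(12.47)(69.3 − 265) = -1611 J.

ΔU ≈ -1610 J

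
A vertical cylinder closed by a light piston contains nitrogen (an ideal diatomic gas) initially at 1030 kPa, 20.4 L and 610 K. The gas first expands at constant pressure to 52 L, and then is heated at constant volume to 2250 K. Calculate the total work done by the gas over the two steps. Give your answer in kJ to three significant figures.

W_total ≈ 32.5 kJ

Step 1 (isobaric): W = PΔV = (1030 kPa)(52 − 20.4 L) = 32548 J.
Step 2 (isochoric): W = 0 (constant volume).
W_total = 32548 + 0 = 32548 J.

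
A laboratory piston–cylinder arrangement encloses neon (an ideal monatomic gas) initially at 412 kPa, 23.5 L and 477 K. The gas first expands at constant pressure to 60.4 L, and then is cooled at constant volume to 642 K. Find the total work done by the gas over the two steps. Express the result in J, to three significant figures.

W_total ≈ 15200 J

Step 1 (isobaric): W = PΔV = (412 kPa)(60.4 − 23.5 L) = 15203 J.
Step 2 (isochoric): W = 0 (constant volume).
W_total = 15203 + 0 = 15203 J.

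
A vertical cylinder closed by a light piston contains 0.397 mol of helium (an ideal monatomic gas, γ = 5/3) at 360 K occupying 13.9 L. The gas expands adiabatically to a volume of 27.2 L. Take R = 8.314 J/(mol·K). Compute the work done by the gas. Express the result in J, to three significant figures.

W ≈ 643 J

Adiabatic: TV^(γ−1) = const with γ = 5/3.
T₂ = T₁ (V₁/V₂)^(γ−1) = 360 × (13.9/27.2)^0.667 = 360 × 0.6392 = 230.1 K.
W_by = nCᵥ(T₁ − T₂) = (0.397)(12.47)(360 − 230.1) = 643.1 J.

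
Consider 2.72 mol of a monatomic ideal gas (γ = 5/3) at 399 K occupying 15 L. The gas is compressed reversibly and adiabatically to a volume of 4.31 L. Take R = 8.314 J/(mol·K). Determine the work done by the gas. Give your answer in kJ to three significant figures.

W ≈ -17.5 kJ

Adiabatic: TV^(γ−1) = const with γ = 5/3.
T₂ = T₁ (V₁/V₂)^(γ−1) = 399 × (15/4.31)^0.667 = 399 × 2.297 = 916.3 K.
W_by = nCᵥ(T₁ − T₂) = (2.72)(12.47)(399 − 916.3) = -17548 J.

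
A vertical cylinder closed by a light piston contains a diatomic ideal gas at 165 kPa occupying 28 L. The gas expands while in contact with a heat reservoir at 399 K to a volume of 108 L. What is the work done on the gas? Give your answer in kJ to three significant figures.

W ≈ -6.24 kJ

Isothermal: W = nRT ln(V₂/V₁) = P₁V₁ ln(V₂/V₁).
P₁V₁ = (165 kPa)(28 L) = 4620 J.
W = 4620 × ln(108/28) = 4620 × 1.35
W_by_gas = 6237 J; work on gas = −W_by = -6237 J.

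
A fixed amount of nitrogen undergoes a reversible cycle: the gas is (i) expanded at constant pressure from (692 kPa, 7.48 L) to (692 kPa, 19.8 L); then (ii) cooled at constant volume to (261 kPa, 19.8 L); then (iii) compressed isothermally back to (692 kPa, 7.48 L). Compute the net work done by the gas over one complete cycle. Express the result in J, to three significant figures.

Leg (i): W = PΔV = (692)(19.8 − 7.48) = 8525 J.
Leg (ii): W = 0.
Leg (iii): W = PᵢVᵢ ln(V_f/Vᵢ) = (5168) ln(7.48/19.8) = -5031 J.
W_net = 8525 − 5031 = 3495 J.

W_net ≈ 3490 J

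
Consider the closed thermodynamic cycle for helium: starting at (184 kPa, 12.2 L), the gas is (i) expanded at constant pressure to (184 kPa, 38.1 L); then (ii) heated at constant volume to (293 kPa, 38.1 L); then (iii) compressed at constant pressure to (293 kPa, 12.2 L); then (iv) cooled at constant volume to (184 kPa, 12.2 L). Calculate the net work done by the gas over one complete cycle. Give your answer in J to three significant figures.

W_net ≈ -2820 J

Constant-volume legs do no work.
W(i) = (184)(38.1 − 12.2) = 4766 J; W(iii) = (293)(12.2 − 38.1) = -7589 J.
W_net = 4766 − 7589 = -2823 J (the counter-clockwise enclosed area).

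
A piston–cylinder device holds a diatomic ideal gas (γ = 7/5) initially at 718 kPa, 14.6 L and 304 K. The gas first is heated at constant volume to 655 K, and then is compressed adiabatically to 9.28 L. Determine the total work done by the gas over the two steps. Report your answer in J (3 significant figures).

Step 1 (isochoric): W = 0 (constant volume).
After step 1: P = 1547 kPa (V unchanged).
Step 2 (adiabatic): W = (P₁V₁ − P₂V₂)/(γ−1) = (22586 − 27075)/0.4 = -11222 J.
W_total = 0 − 11222 = -11222 J.

W_total ≈ -11200 J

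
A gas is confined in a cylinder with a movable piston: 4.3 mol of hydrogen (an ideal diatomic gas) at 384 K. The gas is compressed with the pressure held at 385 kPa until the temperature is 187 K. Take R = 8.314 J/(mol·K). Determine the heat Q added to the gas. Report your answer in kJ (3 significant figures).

Q ≈ -24.6 kJ

Isobaric: W = nRΔT = (4.3)(8.314)(-197) = -7043 J.
ΔU = nCᵥΔT with Cᵥ = 5R/2: ΔU = (4.3)(20.79)(-197) = -17607 J.
Q = ΔU + W = -17607 − 7043 = -24650 J.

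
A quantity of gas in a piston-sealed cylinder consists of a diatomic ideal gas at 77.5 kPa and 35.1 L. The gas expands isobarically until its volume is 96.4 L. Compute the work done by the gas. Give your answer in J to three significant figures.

Isobaric: W = P ΔV.
W = (77.5 kPa)(96.4 − 35.1 L) = (77.5)(61.3) = 4751 J.

W ≈ 4750 J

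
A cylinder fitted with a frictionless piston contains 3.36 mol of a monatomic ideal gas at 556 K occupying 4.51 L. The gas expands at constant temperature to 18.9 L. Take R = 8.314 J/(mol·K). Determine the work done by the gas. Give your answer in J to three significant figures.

Isothermal: W = nRT ln(V₂/V₁).
W = (3.36)(8.314)(556) × ln(18.9/4.51)
  = 15532 × 1.433
W_by_gas = 22255 J.

W ≈ 22300 J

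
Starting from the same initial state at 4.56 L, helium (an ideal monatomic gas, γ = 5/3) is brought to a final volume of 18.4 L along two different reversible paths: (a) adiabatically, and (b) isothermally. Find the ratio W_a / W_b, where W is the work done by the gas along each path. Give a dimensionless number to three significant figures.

W_a / W_b ≈ 0.651

Path (a) adiabatic: W = P₁V₁(1 − (V₁/V₂)^(γ−1))/(γ−1) → W_a/(P₁V₁) = 0.9082.
Path (b) isothermal: W = P₁V₁ ln(V₂/V₁) → W_b/(P₁V₁) = 1.395.
W_a / W_b = 0.9082 / 1.395 = 0.651.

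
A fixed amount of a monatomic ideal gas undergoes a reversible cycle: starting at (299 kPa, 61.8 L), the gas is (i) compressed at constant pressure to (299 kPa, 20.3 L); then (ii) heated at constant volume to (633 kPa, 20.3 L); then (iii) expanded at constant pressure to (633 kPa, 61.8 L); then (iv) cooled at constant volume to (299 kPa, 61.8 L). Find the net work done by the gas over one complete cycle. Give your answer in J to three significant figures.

Constant-volume legs do no work.
W(i) = (299)(20.3 − 61.8) = -12408 J; W(iii) = (633)(61.8 − 20.3) = 26270 J.
W_net = -12408 + 26270 = 13861 J (the clockwise enclosed area).

W_net ≈ 13900 J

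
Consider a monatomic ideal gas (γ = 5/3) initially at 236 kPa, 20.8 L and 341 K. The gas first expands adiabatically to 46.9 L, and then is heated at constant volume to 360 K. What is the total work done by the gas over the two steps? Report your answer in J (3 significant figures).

Step 1 (adiabatic): W = (P₁V₁ − P₂V₂)/(γ−1) = (4909 − 2855)/0.667 = 3081 J.
Step 2 (isochoric): W = 0 (constant volume).
W_total = 3081 + 0 = 3081 J.

W_total ≈ 3080 J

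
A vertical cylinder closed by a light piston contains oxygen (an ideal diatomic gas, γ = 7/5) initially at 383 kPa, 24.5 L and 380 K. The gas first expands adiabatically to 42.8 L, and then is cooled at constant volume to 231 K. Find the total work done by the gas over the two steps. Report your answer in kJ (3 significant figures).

W_total ≈ 4.69 kJ

Step 1 (adiabatic): W = (P₁V₁ − P₂V₂)/(γ−1) = (9384 − 7507)/0.4 = 4692 J.
Step 2 (isochoric): W = 0 (constant volume).
W_total = 4692 + 0 = 4692 J.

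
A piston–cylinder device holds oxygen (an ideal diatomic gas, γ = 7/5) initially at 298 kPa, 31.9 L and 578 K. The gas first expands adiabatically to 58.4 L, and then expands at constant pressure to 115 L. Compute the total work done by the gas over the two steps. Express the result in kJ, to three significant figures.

Step 1 (adiabatic): W = (P₁V₁ − P₂V₂)/(γ−1) = (9506 − 7464)/0.4 = 5106 J.
After step 1: P = 127.8 kPa, V = 58.4 L, T = 453.8 K.
Step 2 (isobaric): W = PΔV = (127.8 kPa)(115 − 58.4 L) = 7234 J.
W_total = 5106 + 7234 = 12340 J.

W_total ≈ 12.3 kJ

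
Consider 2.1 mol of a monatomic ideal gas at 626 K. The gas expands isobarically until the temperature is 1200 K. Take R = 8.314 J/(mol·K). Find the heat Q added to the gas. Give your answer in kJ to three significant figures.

Q ≈ 25.1 kJ

Isobaric: W = nRΔT = (2.1)(8.314)(574) = 10022 J.
ΔU = nCᵥΔT with Cᵥ = 3R/2: ΔU = (2.1)(12.47)(574) = 15033 J.
Q = ΔU + W = 15033 + 10022 = 25054 J.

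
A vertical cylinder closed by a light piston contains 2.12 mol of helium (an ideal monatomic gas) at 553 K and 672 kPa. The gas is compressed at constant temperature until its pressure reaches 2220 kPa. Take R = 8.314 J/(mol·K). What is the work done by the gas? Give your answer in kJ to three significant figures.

Isothermal process: W = nRT ln(V₂/V₁) = nRT ln(P₁/P₂).
W = (2.12)(8.314)(553) × ln(672/2220)
  = 9747 × ln(0.3027) = 9747 × -1.195
W_by_gas = -11648 J.

W ≈ -11.6 kJ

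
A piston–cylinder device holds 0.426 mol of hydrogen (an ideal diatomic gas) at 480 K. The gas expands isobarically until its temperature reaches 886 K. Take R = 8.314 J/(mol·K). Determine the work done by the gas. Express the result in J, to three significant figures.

Isobaric: W = P ΔV = nR ΔT.
W = (0.426)(8.314)(886 − 480) = 1438 J.

W ≈ 1440 J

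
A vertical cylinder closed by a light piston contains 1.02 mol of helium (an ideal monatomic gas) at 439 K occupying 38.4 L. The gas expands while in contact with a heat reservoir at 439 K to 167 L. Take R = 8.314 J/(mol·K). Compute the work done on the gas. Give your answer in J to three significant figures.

W ≈ -5470 J

Isothermal: W = nRT ln(V₂/V₁).
W = (1.02)(8.314)(439) × ln(167/38.4)
  = 3723 × 1.47
W_by_gas = 5472 J; work on gas = −W_by = -5472 J.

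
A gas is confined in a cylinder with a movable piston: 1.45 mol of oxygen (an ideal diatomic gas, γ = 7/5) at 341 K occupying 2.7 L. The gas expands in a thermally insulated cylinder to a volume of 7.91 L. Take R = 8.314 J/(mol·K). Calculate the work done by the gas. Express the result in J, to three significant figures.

W ≈ 3590 J

Adiabatic: TV^(γ−1) = const with γ = 7/5.
T₂ = T₁ (V₁/V₂)^(γ−1) = 341 × (2.7/7.91)^0.4 = 341 × 0.6505 = 221.8 K.
W_by = nCᵥ(T₁ − T₂) = (1.45)(20.79)(341 − 221.8) = 3591 J.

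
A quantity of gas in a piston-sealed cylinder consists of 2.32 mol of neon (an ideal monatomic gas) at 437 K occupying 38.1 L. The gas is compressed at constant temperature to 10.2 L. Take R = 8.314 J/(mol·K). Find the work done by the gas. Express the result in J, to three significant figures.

W ≈ -11100 J

Isothermal: W = nRT ln(V₂/V₁).
W = (2.32)(8.314)(437) × ln(10.2/38.1)
  = 8429 × -1.318
W_by_gas = -11108 J.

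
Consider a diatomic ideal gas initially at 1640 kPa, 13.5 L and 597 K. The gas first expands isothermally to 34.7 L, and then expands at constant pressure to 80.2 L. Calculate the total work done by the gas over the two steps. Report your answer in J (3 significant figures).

Step 1 (isothermal): W = P₁V₁ ln(V₂/V₁) = (22140) ln(34.7/13.5) = 20901 J.
After step 1: P = 638 kPa, V = 34.7 L, T = 597 K.
Step 2 (isobaric): W = PΔV = (638 kPa)(80.2 − 34.7 L) = 29031 J.
W_total = 20901 + 29031 = 49932 J.

W_total ≈ 49900 J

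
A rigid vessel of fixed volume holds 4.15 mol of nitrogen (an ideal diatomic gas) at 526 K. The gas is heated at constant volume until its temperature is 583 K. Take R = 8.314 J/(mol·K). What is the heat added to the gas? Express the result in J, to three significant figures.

Q ≈ 4920 J

Constant volume ⇒ W = 0, so Q = ΔU = nCᵥΔT with Cᵥ = 5R/2 = 20.79 J/(mol·K).
ΔU = (4.15)(20.79)(583 − 526) = 4917 J.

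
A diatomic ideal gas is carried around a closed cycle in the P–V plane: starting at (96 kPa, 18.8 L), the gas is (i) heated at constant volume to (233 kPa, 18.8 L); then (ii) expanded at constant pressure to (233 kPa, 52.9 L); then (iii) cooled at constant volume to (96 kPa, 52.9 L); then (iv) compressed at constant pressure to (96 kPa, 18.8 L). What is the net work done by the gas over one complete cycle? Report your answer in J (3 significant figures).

Constant-volume legs do no work.
W(ii) = (233)(52.9 − 18.8) = 7945 J; W(iv) = (96)(18.8 − 52.9) = -3274 J.
W_net = 7945 − 3274 = 4672 J (the clockwise enclosed area).

W_net ≈ 4670 J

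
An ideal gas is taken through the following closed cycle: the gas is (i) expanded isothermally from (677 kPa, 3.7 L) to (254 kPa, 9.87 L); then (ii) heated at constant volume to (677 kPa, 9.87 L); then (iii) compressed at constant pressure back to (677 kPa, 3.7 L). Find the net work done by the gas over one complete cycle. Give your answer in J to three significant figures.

W_net ≈ -1720 J

Leg (i): W = PᵢVᵢ ln(V_f/Vᵢ) = (2505) ln(9.87/3.7) = 2458 J.
Leg (ii): W = 0.
Leg (iii): W = PΔV = (677)(3.7 − 9.87) = -4177 J.
W_net = 2458 − 4177 = -1719 J.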